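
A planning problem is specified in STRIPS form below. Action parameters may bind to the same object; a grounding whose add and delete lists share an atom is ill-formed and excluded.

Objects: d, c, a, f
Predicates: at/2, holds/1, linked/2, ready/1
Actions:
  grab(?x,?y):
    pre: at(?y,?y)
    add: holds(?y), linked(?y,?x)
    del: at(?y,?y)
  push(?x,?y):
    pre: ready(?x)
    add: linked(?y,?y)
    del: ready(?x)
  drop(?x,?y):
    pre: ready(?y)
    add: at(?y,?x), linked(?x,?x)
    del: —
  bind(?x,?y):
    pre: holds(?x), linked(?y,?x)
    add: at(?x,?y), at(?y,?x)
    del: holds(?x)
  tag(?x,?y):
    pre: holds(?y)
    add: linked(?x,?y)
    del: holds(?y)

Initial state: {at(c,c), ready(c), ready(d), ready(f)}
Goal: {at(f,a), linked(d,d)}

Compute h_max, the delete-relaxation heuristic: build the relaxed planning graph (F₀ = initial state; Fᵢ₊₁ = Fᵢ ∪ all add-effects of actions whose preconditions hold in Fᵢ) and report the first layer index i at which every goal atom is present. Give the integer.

1

F0 = init (4 atoms)
F1 = F0 ∪ {at(c,a), at(c,d), at(c,f), at(d,a), at(d,c), at(d,d), at(d,f), at(f,a), at(f,c), at(f,d), at(f,f), holds(c), linked(a,a), linked(c,a), linked(c,c), linked(c,d), linked(c,f), linked(d,d), linked(f,f)}  (23 atoms)
goal ⊆ F1  ⇒  h_max = 1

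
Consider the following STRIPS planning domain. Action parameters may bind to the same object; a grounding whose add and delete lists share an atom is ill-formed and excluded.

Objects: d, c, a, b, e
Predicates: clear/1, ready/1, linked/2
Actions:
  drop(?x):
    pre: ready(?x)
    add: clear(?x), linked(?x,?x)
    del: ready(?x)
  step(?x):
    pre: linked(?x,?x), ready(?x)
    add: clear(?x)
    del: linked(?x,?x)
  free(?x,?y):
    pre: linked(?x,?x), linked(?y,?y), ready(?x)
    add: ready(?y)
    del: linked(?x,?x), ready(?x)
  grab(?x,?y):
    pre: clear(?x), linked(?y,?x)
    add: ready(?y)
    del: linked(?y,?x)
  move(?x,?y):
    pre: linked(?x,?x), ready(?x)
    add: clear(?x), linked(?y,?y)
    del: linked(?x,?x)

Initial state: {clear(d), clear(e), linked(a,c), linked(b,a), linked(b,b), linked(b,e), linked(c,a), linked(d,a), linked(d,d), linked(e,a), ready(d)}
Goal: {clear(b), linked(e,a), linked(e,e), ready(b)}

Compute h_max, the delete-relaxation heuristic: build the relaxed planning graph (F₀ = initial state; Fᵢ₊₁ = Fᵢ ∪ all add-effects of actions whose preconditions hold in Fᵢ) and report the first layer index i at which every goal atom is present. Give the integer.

F0 = init (11 atoms)
F1 = F0 ∪ {linked(a,a), linked(c,c), linked(e,e), ready(b)}  (15 atoms)
F2 = F1 ∪ {clear(b), ready(a), ready(c), ready(e)}  (19 atoms)
goal ⊆ F2  ⇒  h_max = 2

2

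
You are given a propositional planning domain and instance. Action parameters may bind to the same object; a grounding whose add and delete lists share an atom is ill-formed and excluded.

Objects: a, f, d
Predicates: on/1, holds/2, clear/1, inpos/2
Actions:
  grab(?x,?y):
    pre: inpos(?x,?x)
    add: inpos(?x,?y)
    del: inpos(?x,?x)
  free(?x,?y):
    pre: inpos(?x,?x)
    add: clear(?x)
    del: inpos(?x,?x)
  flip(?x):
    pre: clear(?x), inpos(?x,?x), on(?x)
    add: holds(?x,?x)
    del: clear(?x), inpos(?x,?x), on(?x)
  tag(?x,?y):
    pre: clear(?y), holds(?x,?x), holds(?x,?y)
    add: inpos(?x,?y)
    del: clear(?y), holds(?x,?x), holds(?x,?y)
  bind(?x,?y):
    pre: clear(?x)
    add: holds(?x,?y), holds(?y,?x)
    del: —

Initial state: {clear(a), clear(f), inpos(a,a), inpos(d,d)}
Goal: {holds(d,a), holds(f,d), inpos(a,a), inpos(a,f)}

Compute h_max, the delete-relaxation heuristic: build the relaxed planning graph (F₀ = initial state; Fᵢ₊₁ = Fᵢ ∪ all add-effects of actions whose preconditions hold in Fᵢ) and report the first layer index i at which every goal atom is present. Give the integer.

1

F0 = init (4 atoms)
F1 = F0 ∪ {clear(d), holds(a,a), holds(a,d), holds(a,f), holds(d,a), holds(d,f), holds(f,a), holds(f,d), holds(f,f), inpos(a,d), inpos(a,f), inpos(d,a), inpos(d,f)}  (17 atoms)
goal ⊆ F1  ⇒  h_max = 1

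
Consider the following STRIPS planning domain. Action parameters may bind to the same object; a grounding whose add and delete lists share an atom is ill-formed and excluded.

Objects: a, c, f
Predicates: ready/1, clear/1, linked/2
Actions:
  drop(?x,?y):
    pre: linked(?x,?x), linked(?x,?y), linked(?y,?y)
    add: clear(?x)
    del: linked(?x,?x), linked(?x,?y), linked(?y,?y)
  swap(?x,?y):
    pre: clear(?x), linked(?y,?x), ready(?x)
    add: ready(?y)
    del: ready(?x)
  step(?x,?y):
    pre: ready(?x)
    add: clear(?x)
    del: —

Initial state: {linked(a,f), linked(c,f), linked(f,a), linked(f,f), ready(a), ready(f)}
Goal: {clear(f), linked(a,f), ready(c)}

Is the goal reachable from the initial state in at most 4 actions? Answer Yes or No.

Yes

1. drop(f,f)  →  {clear(f), linked(a,f), linked(c,f), linked(f,a), ready(a), ready(f)}
2. swap(f,c)  →  {clear(f), linked(a,f), linked(c,f), linked(f,a), ready(a), ready(c)}
optimal plan length = 2; 2 ≤ 4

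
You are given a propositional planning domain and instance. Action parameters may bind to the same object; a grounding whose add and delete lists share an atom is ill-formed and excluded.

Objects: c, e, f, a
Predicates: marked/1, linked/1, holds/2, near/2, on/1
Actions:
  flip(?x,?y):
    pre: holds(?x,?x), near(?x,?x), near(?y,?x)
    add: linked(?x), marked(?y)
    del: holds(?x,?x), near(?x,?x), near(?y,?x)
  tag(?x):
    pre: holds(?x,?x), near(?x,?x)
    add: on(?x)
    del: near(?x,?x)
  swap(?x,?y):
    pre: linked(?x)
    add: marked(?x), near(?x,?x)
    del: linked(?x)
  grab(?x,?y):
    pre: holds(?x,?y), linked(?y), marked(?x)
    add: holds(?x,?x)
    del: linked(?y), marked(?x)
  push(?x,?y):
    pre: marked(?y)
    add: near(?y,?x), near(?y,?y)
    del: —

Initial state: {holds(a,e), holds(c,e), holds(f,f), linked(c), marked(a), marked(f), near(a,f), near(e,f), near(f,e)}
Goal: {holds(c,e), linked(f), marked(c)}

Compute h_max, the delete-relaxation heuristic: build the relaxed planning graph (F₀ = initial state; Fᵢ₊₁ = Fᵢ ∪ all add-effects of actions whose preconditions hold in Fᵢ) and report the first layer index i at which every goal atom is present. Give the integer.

F0 = init (9 atoms)
F1 = F0 ∪ {marked(c), near(a,a), near(a,c), near(a,e), near(c,c), near(f,a), near(f,c), near(f,f)}  (17 atoms)
F2 = F1 ∪ {linked(f), marked(e), near(c,a), near(c,e), near(c,f), on(f)}  (23 atoms)
goal ⊆ F2  ⇒  h_max = 2

2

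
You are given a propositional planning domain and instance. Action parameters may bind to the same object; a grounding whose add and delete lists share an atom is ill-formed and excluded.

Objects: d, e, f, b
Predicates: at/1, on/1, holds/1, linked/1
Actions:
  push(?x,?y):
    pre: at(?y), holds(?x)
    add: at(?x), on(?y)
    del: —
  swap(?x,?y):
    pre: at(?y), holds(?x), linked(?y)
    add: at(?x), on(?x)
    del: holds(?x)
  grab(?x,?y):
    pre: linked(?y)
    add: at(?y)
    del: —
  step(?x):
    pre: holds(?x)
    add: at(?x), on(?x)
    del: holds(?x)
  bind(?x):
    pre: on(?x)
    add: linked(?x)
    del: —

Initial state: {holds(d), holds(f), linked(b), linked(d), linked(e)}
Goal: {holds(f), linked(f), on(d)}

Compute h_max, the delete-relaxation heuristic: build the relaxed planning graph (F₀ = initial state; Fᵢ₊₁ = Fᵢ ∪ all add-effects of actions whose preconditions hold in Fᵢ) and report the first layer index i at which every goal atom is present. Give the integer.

F0 = init (5 atoms)
F1 = F0 ∪ {at(b), at(d), at(e), at(f), on(d), on(f)}  (11 atoms)
F2 = F1 ∪ {linked(f), on(b), on(e)}  (14 atoms)
goal ⊆ F2  ⇒  h_max = 2

2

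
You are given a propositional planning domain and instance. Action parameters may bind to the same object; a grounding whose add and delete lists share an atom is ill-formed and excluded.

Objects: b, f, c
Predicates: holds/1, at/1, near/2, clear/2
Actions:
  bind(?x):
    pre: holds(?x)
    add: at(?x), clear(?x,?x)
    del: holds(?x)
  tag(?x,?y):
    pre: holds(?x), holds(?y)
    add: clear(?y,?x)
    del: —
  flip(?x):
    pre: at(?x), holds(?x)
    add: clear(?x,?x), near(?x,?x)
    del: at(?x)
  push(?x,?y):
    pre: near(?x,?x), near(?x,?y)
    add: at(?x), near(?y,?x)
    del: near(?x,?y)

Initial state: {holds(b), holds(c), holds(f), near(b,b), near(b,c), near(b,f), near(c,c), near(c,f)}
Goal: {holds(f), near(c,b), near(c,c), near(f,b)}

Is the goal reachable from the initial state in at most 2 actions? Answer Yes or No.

1. push(b,f)  →  {at(b), holds(b), holds(c), holds(f), near(b,b), near(b,c), near(c,c), near(c,f), near(f,b)}
2. push(b,c)  →  {at(b), holds(b), holds(c), holds(f), near(b,b), near(c,b), near(c,c), near(c,f), near(f,b)}
optimal plan length = 2; 2 ≤ 2

Yes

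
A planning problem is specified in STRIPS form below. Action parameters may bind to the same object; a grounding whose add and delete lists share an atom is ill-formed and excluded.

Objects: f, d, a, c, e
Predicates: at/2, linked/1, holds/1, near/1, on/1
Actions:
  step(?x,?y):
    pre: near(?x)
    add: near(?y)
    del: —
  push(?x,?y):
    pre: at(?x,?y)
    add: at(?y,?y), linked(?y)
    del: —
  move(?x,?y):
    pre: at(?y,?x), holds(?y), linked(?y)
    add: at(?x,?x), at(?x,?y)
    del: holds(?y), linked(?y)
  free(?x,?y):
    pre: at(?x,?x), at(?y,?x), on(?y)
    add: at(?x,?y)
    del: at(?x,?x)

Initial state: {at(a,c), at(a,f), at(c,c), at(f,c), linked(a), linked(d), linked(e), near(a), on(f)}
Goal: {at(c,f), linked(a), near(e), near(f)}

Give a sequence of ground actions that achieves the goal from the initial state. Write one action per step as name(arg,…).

step(a,f); step(f,e); free(c,f)

1. step(a,f)  →  {at(a,c), at(a,f), at(c,c), at(f,c), linked(a), linked(d), linked(e), near(a), near(f), on(f)}
2. step(f,e)  →  {at(a,c), at(a,f), at(c,c), at(f,c), linked(a), linked(d), linked(e), near(a), near(e), near(f), on(f)}
3. free(c,f)  →  {at(a,c), at(a,f), at(c,f), at(f,c), linked(a), linked(d), linked(e), near(a), near(e), near(f), on(f)}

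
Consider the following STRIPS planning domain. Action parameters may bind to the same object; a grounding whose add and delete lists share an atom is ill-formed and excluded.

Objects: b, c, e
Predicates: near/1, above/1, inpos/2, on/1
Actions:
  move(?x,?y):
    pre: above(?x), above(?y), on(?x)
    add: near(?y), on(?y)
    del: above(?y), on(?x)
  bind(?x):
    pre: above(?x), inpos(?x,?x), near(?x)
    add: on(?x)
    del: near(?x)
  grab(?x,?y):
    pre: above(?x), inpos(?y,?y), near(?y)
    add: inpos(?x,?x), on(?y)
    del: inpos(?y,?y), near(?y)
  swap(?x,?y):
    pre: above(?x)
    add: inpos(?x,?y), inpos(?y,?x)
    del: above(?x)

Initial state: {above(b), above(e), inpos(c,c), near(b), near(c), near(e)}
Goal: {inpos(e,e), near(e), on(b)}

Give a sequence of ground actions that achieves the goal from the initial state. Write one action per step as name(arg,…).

1. grab(b,c)  →  {above(b), above(e), inpos(b,b), near(b), near(e), on(c)}
2. grab(e,b)  →  {above(b), above(e), inpos(e,e), near(e), on(b), on(c)}

grab(b,c); grab(e,b)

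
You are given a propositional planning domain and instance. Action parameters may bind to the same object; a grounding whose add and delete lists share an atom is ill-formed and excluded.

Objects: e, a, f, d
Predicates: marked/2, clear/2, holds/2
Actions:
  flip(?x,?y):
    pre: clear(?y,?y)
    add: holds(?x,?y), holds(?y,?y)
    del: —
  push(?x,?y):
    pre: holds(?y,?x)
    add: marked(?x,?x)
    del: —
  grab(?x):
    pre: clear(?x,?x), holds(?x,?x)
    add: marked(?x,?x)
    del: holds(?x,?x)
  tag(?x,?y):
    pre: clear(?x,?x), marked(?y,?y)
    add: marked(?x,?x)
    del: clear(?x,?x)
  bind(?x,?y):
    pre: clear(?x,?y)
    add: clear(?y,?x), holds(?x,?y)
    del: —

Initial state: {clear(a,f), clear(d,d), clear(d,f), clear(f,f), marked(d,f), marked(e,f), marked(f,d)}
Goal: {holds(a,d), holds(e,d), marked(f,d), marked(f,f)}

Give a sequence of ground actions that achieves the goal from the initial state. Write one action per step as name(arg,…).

1. flip(e,f)  →  {clear(a,f), clear(d,d), clear(d,f), clear(f,f), holds(e,f), holds(f,f), marked(d,f), marked(e,f), marked(f,d)}
2. flip(e,d)  →  {clear(a,f), clear(d,d), clear(d,f), clear(f,f), holds(d,d), holds(e,d), holds(e,f), holds(f,f), marked(d,f), marked(e,f), marked(f,d)}
3. flip(a,d)  →  {clear(a,f), clear(d,d), clear(d,f), clear(f,f), holds(a,d), holds(d,d), holds(e,d), holds(e,f), holds(f,f), marked(d,f), marked(e,f), marked(f,d)}
4. push(f,e)  →  {clear(a,f), clear(d,d), clear(d,f), clear(f,f), holds(a,d), holds(d,d), holds(e,d), holds(e,f), holds(f,f), marked(d,f), marked(e,f), marked(f,d), marked(f,f)}

flip(e,f); flip(e,d); flip(a,d); push(f,e)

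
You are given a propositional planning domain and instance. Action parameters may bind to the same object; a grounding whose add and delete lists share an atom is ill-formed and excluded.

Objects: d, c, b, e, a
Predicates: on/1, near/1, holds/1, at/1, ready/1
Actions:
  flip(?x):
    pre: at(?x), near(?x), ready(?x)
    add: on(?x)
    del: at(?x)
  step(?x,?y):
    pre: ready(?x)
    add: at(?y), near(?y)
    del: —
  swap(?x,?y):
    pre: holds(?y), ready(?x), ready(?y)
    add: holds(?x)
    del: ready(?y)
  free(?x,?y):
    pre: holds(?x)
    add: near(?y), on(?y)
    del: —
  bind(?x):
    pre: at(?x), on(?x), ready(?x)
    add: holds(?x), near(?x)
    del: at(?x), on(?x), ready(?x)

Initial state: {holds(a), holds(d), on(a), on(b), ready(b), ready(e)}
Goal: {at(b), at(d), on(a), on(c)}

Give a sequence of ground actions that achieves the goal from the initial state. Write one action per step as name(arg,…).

step(b,d); step(b,b); free(d,c)

1. step(b,d)  →  {at(d), holds(a), holds(d), near(d), on(a), on(b), ready(b), ready(e)}
2. step(b,b)  →  {at(b), at(d), holds(a), holds(d), near(b), near(d), on(a), on(b), ready(b), ready(e)}
3. free(d,c)  →  {at(b), at(d), holds(a), holds(d), near(b), near(c), near(d), on(a), on(b), on(c), ready(b), ready(e)}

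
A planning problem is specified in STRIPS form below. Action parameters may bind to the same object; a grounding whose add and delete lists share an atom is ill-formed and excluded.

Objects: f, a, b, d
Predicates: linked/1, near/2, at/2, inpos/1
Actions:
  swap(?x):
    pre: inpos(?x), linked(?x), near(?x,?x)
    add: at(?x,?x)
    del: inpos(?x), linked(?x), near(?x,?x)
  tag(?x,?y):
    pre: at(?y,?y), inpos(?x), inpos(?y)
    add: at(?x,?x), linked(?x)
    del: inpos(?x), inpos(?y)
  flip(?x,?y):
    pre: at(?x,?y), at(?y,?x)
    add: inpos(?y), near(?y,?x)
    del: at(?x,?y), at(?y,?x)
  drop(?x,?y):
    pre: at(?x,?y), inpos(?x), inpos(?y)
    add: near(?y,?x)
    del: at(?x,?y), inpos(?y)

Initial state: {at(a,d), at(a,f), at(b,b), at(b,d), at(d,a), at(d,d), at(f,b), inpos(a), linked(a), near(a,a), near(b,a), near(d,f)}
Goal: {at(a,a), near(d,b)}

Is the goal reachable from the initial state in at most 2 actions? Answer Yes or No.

No

1. swap(a)  →  {at(a,a), at(a,d), at(a,f), at(b,b), at(b,d), at(d,a), at(d,d), at(f,b), near(b,a), near(d,f)}
2. flip(a,d)  →  {at(a,a), at(a,f), at(b,b), at(b,d), at(d,d), at(f,b), inpos(d), near(b,a), near(d,a), near(d,f)}
3. flip(b,b)  →  {at(a,a), at(a,f), at(b,d), at(d,d), at(f,b), inpos(b), inpos(d), near(b,a), near(b,b), near(d,a), near(d,f)}
4. drop(b,d)  →  {at(a,a), at(a,f), at(d,d), at(f,b), inpos(b), near(b,a), near(b,b), near(d,a), near(d,b), near(d,f)}
optimal plan length = 4; 4 > 2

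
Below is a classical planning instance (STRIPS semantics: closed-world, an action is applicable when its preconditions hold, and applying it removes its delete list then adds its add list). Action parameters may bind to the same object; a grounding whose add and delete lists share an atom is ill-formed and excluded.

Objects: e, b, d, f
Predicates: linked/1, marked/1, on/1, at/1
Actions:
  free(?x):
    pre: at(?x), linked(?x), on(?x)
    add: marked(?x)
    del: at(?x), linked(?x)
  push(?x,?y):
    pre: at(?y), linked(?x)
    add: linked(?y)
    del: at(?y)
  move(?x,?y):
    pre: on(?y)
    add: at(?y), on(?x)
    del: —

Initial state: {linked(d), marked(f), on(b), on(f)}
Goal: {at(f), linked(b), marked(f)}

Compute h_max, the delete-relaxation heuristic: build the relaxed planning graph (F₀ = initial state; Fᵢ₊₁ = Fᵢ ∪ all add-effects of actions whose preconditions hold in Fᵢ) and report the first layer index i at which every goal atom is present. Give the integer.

F0 = init (4 atoms)
F1 = F0 ∪ {at(b), at(f), on(d), on(e)}  (8 atoms)
F2 = F1 ∪ {at(d), at(e), linked(b), linked(f)}  (12 atoms)
goal ⊆ F2  ⇒  h_max = 2

2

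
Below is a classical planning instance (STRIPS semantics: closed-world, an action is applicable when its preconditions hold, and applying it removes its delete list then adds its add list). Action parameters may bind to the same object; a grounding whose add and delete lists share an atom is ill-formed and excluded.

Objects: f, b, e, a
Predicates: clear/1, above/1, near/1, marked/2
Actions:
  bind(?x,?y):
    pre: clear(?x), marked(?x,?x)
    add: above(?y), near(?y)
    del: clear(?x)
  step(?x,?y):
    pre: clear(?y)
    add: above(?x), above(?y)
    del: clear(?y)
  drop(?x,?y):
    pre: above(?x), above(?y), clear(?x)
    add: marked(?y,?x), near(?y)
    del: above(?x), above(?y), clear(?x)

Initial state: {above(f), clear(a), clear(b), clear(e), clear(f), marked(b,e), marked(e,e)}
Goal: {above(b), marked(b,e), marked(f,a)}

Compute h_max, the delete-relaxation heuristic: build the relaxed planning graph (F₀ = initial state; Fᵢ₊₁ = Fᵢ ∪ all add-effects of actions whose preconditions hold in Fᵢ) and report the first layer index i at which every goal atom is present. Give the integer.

F0 = init (7 atoms)
F1 = F0 ∪ {above(a), above(b), above(e), marked(f,f), near(a), near(b), near(e), near(f)}  (15 atoms)
F2 = F1 ∪ {marked(a,a), marked(a,b), marked(a,e), marked(a,f), marked(b,a), marked(b,b), marked(b,f), marked(e,a), marked(e,b), marked(e,f), marked(f,a), marked(f,b), marked(f,e)}  (28 atoms)
goal ⊆ F2  ⇒  h_max = 2

2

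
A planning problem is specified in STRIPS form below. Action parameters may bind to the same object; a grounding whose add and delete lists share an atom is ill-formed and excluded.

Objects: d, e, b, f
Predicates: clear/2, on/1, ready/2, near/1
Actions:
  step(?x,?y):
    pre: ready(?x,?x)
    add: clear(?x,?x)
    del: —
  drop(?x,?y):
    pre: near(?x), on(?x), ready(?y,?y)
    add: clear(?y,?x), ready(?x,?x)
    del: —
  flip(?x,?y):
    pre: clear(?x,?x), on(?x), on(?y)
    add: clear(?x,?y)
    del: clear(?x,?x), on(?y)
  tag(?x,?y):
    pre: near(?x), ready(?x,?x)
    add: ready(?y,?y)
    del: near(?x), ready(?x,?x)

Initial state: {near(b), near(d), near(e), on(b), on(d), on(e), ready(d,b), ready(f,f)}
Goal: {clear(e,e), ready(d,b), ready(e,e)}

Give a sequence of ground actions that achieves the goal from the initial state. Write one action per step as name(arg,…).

1. drop(e,f)  →  {clear(f,e), near(b), near(d), near(e), on(b), on(d), on(e), ready(d,b), ready(e,e), ready(f,f)}
2. step(e,d)  →  {clear(e,e), clear(f,e), near(b), near(d), near(e), on(b), on(d), on(e), ready(d,b), ready(e,e), ready(f,f)}

drop(e,f); step(e,d)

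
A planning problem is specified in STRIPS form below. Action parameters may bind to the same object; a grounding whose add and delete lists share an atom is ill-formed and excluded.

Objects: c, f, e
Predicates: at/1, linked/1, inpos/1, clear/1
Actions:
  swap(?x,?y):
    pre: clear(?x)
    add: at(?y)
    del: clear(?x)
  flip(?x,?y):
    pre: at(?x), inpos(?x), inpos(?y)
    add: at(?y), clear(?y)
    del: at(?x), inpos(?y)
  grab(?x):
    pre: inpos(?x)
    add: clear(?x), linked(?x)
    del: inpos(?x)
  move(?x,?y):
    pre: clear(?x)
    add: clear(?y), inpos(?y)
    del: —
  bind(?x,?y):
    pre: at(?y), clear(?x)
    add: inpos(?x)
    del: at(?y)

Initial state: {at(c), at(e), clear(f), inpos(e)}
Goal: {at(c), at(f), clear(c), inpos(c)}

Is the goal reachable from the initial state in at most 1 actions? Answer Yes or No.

1. move(f,c)  →  {at(c), at(e), clear(c), clear(f), inpos(c), inpos(e)}
2. swap(f,f)  →  {at(c), at(e), at(f), clear(c), inpos(c), inpos(e)}
optimal plan length = 2; 2 > 1

No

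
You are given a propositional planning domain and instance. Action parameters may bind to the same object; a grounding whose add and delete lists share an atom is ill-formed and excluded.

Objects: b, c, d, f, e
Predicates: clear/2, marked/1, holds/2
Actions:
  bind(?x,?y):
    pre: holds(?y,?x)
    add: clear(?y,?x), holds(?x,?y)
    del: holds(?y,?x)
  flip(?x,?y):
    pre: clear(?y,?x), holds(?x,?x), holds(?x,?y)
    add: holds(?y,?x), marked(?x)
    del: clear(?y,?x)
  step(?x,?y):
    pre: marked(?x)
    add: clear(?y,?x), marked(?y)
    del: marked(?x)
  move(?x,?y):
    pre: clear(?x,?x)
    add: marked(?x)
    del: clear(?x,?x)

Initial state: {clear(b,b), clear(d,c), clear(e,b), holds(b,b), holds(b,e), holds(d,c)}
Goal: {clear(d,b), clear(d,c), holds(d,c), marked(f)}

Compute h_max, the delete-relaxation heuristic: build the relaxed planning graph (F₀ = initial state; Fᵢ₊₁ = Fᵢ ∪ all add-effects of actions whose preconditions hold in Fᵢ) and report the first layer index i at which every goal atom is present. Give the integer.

F0 = init (6 atoms)
F1 = F0 ∪ {clear(b,e), holds(c,d), holds(e,b), marked(b)}  (10 atoms)
F2 = F1 ∪ {clear(c,b), clear(c,d), clear(d,b), clear(f,b), marked(c), marked(d), marked(e), marked(f)}  (18 atoms)
goal ⊆ F2  ⇒  h_max = 2

2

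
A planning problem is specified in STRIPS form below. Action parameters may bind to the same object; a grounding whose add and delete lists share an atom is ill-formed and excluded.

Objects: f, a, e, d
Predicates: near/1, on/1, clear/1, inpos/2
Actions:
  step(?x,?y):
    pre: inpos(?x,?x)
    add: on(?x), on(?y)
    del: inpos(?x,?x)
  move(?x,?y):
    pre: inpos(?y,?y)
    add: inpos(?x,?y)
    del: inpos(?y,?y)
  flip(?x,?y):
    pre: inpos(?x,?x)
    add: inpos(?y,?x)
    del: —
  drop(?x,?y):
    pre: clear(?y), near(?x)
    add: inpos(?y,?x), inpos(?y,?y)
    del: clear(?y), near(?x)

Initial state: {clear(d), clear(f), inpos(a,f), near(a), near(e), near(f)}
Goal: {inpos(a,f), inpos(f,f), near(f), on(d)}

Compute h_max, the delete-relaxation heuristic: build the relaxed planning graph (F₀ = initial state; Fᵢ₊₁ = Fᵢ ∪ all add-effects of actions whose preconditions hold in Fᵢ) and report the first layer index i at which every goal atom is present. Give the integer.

F0 = init (6 atoms)
F1 = F0 ∪ {inpos(d,a), inpos(d,d), inpos(d,e), inpos(d,f), inpos(f,a), inpos(f,e), inpos(f,f)}  (13 atoms)
F2 = F1 ∪ {inpos(a,d), inpos(e,d), inpos(e,f), inpos(f,d), on(a), on(d), on(e), on(f)}  (21 atoms)
goal ⊆ F2  ⇒  h_max = 2

2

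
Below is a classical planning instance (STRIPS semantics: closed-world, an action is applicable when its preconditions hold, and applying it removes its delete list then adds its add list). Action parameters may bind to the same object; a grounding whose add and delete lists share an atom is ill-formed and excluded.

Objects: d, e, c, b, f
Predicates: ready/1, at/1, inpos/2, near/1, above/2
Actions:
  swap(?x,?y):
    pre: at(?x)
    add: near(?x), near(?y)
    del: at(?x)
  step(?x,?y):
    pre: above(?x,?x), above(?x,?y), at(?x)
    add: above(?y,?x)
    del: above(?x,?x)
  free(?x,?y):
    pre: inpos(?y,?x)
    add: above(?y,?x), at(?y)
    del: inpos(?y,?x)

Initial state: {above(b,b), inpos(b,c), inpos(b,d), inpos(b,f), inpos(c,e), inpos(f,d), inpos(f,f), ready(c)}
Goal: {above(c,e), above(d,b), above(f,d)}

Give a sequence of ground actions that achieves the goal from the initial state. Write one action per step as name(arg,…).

1. free(d,b)  →  {above(b,b), above(b,d), at(b), inpos(b,c), inpos(b,f), inpos(c,e), inpos(f,d), inpos(f,f), ready(c)}
2. step(b,d)  →  {above(b,d), above(d,b), at(b), inpos(b,c), inpos(b,f), inpos(c,e), inpos(f,d), inpos(f,f), ready(c)}
3. free(d,f)  →  {above(b,d), above(d,b), above(f,d), at(b), at(f), inpos(b,c), inpos(b,f), inpos(c,e), inpos(f,f), ready(c)}
4. free(e,c)  →  {above(b,d), above(c,e), above(d,b), above(f,d), at(b), at(c), at(f), inpos(b,c), inpos(b,f), inpos(f,f), ready(c)}

free(d,b); step(b,d); free(d,f); free(e,c)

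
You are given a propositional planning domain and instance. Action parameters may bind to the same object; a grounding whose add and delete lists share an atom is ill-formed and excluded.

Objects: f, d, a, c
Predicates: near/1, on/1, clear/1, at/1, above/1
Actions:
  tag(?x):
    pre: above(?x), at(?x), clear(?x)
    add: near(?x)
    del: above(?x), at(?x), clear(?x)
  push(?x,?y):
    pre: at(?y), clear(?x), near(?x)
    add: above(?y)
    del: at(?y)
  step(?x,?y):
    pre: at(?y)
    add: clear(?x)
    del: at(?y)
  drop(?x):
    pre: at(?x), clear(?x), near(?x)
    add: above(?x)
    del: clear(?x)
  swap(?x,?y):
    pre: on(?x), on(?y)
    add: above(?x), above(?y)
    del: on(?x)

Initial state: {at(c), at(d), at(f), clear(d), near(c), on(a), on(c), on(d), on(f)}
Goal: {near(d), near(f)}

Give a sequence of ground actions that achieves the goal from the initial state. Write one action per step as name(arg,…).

step(f,c); swap(f,d); tag(f); tag(d)

1. step(f,c)  →  {at(d), at(f), clear(d), clear(f), near(c), on(a), on(c), on(d), on(f)}
2. swap(f,d)  →  {above(d), above(f), at(d), at(f), clear(d), clear(f), near(c), on(a), on(c), on(d)}
3. tag(f)  →  {above(d), at(d), clear(d), near(c), near(f), on(a), on(c), on(d)}
4. tag(d)  →  {near(c), near(d), near(f), on(a), on(c), on(d)}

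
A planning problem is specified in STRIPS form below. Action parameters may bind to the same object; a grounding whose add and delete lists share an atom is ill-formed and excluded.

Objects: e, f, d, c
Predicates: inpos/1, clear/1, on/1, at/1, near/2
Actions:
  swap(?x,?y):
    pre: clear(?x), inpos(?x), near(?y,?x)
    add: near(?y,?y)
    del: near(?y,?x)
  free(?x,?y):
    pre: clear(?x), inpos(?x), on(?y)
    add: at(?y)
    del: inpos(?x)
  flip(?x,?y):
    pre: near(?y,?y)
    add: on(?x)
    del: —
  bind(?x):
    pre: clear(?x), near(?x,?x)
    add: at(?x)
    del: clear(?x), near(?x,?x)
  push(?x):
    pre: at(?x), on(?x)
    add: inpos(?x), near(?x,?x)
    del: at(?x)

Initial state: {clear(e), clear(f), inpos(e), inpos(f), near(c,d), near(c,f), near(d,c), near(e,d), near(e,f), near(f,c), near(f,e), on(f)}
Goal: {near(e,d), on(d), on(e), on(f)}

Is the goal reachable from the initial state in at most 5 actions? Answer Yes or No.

1. swap(e,f)  →  {clear(e), clear(f), inpos(e), inpos(f), near(c,d), near(c,f), near(d,c), near(e,d), near(e,f), near(f,c), near(f,f), on(f)}
2. flip(e,f)  →  {clear(e), clear(f), inpos(e), inpos(f), near(c,d), near(c,f), near(d,c), near(e,d), near(e,f), near(f,c), near(f,f), on(e), on(f)}
3. flip(d,f)  →  {clear(e), clear(f), inpos(e), inpos(f), near(c,d), near(c,f), near(d,c), near(e,d), near(e,f), near(f,c), near(f,f), on(d), on(e), on(f)}
optimal plan length = 3; 3 ≤ 5

Yes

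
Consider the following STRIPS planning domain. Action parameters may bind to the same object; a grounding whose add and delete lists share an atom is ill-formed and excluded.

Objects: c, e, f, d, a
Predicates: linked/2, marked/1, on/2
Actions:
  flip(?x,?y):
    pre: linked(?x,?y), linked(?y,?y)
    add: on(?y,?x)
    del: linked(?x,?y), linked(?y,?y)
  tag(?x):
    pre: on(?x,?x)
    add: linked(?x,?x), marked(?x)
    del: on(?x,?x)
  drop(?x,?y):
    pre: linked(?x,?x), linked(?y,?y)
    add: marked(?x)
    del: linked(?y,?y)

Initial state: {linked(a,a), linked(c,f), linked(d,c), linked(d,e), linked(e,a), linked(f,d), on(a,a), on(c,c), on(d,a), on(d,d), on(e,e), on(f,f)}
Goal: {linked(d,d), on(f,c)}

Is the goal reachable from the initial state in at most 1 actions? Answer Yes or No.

No

1. tag(f)  →  {linked(a,a), linked(c,f), linked(d,c), linked(d,e), linked(e,a), linked(f,d), linked(f,f), marked(f), on(a,a), on(c,c), on(d,a), on(d,d), on(e,e)}
2. flip(c,f)  →  {linked(a,a), linked(d,c), linked(d,e), linked(e,a), linked(f,d), marked(f), on(a,a), on(c,c), on(d,a), on(d,d), on(e,e), on(f,c)}
3. tag(d)  →  {linked(a,a), linked(d,c), linked(d,d), linked(d,e), linked(e,a), linked(f,d), marked(d), marked(f), on(a,a), on(c,c), on(d,a), on(e,e), on(f,c)}
optimal plan length = 3; 3 > 1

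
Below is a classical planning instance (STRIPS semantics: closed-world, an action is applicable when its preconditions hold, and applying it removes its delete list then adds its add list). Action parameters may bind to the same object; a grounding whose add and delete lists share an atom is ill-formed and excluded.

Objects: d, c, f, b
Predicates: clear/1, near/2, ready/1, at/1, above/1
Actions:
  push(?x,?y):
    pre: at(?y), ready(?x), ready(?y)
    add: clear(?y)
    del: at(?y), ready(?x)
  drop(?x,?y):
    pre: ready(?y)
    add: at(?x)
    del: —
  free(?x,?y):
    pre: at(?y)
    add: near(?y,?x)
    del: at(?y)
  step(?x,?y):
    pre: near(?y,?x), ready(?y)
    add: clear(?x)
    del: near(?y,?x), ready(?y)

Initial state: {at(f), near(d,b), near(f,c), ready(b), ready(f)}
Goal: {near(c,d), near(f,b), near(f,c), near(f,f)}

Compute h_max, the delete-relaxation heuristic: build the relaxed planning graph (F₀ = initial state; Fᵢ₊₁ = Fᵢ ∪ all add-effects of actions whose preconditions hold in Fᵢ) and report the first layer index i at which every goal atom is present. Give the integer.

2

F0 = init (5 atoms)
F1 = F0 ∪ {at(b), at(c), at(d), clear(c), clear(f), near(f,b), near(f,d), near(f,f)}  (13 atoms)
F2 = F1 ∪ {clear(b), clear(d), near(b,b), near(b,c), near(b,d), near(b,f), near(c,b), near(c,c), near(c,d), near(c,f), near(d,c), near(d,d), near(d,f)}  (26 atoms)
goal ⊆ F2  ⇒  h_max = 2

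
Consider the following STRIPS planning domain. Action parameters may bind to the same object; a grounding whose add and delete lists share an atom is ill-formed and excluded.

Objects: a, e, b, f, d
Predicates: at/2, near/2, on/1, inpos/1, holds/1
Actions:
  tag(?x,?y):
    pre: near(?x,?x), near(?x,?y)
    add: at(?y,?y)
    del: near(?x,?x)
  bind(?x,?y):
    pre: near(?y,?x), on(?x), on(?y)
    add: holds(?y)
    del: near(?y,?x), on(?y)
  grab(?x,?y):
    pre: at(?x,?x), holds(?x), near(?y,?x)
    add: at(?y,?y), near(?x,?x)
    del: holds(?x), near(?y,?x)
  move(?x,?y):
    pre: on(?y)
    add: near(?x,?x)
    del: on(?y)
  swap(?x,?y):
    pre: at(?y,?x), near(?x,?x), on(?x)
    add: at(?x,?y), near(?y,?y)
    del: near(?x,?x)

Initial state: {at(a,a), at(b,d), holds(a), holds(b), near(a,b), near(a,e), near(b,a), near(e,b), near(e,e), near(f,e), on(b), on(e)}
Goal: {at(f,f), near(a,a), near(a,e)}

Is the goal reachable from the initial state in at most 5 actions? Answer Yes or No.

Yes

1. grab(a,b)  →  {at(a,a), at(b,b), at(b,d), holds(b), near(a,a), near(a,b), near(a,e), near(e,b), near(e,e), near(f,e), on(b), on(e)}
2. move(f,e)  →  {at(a,a), at(b,b), at(b,d), holds(b), near(a,a), near(a,b), near(a,e), near(e,b), near(e,e), near(f,e), near(f,f), on(b)}
3. tag(f,f)  →  {at(a,a), at(b,b), at(b,d), at(f,f), holds(b), near(a,a), near(a,b), near(a,e), near(e,b), near(e,e), near(f,e), on(b)}
optimal plan length = 3; 3 ≤ 5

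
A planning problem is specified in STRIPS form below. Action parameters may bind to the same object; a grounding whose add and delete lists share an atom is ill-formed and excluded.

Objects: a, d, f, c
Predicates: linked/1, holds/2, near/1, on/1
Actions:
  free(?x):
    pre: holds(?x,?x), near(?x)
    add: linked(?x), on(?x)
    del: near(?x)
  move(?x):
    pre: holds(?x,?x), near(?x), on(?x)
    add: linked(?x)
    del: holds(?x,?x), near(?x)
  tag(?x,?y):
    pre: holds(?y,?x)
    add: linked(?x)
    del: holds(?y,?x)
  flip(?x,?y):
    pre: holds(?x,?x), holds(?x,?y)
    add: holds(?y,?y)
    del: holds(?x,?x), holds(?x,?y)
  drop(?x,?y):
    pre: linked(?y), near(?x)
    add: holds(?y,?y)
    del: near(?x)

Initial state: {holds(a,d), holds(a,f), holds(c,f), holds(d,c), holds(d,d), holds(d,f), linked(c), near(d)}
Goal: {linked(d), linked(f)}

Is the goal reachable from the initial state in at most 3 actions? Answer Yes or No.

Yes

1. free(d)  →  {holds(a,d), holds(a,f), holds(c,f), holds(d,c), holds(d,d), holds(d,f), linked(c), linked(d), on(d)}
2. tag(f,a)  →  {holds(a,d), holds(c,f), holds(d,c), holds(d,d), holds(d,f), linked(c), linked(d), linked(f), on(d)}
optimal plan length = 2; 2 ≤ 3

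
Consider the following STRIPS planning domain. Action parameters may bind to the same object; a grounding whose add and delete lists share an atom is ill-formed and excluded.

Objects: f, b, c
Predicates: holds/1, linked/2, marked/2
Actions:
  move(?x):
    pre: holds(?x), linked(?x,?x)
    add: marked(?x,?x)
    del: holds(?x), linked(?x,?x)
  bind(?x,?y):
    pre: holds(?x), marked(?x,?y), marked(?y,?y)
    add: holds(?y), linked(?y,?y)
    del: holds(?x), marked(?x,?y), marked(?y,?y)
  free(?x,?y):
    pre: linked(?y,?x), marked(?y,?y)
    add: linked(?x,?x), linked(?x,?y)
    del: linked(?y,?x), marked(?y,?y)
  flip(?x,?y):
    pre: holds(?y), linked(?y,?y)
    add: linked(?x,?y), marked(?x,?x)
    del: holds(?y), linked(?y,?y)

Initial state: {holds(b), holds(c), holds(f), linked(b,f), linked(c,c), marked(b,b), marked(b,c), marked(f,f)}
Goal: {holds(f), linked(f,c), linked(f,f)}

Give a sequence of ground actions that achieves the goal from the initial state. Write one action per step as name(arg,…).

1. free(f,b)  →  {holds(b), holds(c), holds(f), linked(c,c), linked(f,b), linked(f,f), marked(b,c), marked(f,f)}
2. flip(f,c)  →  {holds(b), holds(f), linked(f,b), linked(f,c), linked(f,f), marked(b,c), marked(f,f)}

free(f,b); flip(f,c)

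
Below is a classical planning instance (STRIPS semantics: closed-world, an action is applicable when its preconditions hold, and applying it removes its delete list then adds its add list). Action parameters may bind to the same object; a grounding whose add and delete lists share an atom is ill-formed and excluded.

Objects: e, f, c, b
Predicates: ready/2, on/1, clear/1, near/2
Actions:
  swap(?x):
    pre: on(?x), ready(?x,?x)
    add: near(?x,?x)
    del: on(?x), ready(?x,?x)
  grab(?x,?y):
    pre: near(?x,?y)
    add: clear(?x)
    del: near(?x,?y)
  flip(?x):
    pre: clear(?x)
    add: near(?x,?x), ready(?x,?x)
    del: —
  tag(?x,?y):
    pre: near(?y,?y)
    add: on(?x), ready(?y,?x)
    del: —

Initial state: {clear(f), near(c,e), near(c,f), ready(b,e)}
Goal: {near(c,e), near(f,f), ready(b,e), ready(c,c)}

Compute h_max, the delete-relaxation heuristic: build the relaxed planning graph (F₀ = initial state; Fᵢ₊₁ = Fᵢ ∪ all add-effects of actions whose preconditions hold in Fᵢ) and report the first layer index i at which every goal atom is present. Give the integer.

2

F0 = init (4 atoms)
F1 = F0 ∪ {clear(c), near(f,f), ready(f,f)}  (7 atoms)
F2 = F1 ∪ {near(c,c), on(b), on(c), on(e), on(f), ready(c,c), ready(f,b), ready(f,c), ready(f,e)}  (16 atoms)
goal ⊆ F2  ⇒  h_max = 2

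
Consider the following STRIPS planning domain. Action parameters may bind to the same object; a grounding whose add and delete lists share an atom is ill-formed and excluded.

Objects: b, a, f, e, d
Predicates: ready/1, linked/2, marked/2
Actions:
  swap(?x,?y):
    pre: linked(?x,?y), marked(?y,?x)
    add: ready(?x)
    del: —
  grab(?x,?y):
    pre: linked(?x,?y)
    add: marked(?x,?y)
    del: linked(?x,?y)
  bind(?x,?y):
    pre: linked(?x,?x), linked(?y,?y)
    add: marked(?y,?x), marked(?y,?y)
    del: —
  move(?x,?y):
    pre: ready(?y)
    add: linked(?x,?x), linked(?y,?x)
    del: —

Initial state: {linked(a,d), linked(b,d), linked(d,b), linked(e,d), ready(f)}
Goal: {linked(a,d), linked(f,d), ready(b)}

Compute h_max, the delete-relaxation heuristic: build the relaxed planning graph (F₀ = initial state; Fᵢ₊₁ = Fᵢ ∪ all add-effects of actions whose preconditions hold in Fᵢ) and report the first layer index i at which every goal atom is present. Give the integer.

2

F0 = init (5 atoms)
F1 = F0 ∪ {linked(a,a), linked(b,b), linked(d,d), linked(e,e), linked(f,a), linked(f,b), linked(f,d), linked(f,e), linked(f,f), marked(a,d), marked(b,d), marked(d,b), marked(e,d)}  (18 atoms)
F2 = F1 ∪ {marked(a,a), marked(a,b), marked(a,e), marked(a,f), marked(b,a), marked(b,b), marked(b,e), marked(b,f), marked(d,a), marked(d,d), marked(d,e), marked(d,f), marked(e,a), marked(e,b), marked(e,e), marked(e,f), marked(f,a), marked(f,b), marked(f,d), marked(f,e), marked(f,f), ready(b), ready(d)}  (41 atoms)
goal ⊆ F2  ⇒  h_max = 2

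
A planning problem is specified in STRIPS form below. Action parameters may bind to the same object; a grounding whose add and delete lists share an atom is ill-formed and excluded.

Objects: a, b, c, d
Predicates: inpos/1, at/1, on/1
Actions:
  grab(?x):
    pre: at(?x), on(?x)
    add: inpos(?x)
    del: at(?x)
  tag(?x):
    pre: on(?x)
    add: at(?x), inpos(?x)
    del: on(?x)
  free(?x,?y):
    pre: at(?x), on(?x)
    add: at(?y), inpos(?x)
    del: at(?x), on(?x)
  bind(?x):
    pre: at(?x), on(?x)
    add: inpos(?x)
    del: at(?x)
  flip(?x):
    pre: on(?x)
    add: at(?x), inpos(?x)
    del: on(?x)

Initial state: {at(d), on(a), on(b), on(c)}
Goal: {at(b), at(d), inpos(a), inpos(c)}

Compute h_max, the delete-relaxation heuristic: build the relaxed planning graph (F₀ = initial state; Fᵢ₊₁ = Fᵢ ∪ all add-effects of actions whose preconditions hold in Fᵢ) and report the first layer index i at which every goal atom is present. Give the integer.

1

F0 = init (4 atoms)
F1 = F0 ∪ {at(a), at(b), at(c), inpos(a), inpos(b), inpos(c)}  (10 atoms)
goal ⊆ F1  ⇒  h_max = 1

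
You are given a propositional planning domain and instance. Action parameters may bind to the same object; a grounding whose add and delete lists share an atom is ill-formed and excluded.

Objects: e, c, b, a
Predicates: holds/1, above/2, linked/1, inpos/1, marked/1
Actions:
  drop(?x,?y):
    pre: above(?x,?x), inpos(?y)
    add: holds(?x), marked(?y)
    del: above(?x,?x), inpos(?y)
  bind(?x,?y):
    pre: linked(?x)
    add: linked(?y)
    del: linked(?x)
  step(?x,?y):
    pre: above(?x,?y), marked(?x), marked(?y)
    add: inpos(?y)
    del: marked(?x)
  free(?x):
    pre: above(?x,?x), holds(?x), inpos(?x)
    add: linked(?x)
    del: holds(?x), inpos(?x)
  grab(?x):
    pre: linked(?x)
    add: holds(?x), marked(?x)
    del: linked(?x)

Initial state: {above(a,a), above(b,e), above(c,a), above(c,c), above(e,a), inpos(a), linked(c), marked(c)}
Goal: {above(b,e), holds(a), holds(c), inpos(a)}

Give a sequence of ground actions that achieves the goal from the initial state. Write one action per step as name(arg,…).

drop(a,a); step(c,a); grab(c)

1. drop(a,a)  →  {above(b,e), above(c,a), above(c,c), above(e,a), holds(a), linked(c), marked(a), marked(c)}
2. step(c,a)  →  {above(b,e), above(c,a), above(c,c), above(e,a), holds(a), inpos(a), linked(c), marked(a)}
3. grab(c)  →  {above(b,e), above(c,a), above(c,c), above(e,a), holds(a), holds(c), inpos(a), marked(a), marked(c)}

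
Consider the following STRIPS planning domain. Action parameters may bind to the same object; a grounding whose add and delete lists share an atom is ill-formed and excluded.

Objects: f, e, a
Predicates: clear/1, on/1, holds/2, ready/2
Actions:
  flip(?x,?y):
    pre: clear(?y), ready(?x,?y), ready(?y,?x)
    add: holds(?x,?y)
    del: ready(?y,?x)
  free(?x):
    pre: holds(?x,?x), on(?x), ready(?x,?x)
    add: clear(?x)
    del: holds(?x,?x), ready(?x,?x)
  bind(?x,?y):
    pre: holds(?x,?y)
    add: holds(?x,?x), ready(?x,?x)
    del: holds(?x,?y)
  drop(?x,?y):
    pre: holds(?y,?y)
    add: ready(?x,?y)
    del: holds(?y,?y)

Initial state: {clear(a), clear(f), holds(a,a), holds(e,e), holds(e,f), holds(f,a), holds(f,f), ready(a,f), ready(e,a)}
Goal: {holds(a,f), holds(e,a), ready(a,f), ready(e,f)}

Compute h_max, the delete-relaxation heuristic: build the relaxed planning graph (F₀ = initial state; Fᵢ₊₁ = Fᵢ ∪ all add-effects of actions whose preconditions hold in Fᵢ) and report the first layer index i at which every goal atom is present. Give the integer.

F0 = init (9 atoms)
F1 = F0 ∪ {ready(a,a), ready(a,e), ready(e,e), ready(e,f), ready(f,a), ready(f,e), ready(f,f)}  (16 atoms)
F2 = F1 ∪ {holds(a,f), holds(e,a)}  (18 atoms)
goal ⊆ F2  ⇒  h_max = 2

2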